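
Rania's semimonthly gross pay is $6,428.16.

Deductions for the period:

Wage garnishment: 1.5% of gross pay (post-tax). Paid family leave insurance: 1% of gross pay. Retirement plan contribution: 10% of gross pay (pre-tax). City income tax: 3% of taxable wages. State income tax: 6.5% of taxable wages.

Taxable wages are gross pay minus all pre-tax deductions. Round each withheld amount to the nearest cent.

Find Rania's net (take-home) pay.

Retirement plan contribution: $6,428.16 × 0.1 = $642.82
Taxable wages = $6,428.16 − $642.82 = $5,785.34
State income tax: $5,785.34 × 0.065 = $376.05
City income tax: $5,785.34 × 0.03 = $173.56
Paid family leave insurance: $6,428.16 × 0.01 = $64.28
Wage garnishment: $6,428.16 × 0.015 = $96.42
Total deductions = $642.82 + $376.05 + $173.56 + $64.28 + $96.42 = $1,353.13
Net pay = $6,428.16 − $1,353.13 = $5,075.03

$5,075.03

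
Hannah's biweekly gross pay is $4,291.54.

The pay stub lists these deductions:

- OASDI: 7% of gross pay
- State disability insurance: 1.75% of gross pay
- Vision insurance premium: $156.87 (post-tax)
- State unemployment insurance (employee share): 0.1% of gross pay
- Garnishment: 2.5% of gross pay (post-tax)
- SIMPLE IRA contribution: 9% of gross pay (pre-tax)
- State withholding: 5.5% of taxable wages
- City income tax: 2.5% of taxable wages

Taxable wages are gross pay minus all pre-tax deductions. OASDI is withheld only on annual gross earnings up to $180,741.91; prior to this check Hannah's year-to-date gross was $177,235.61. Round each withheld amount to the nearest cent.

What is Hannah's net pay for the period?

$3,003.89

SIMPLE IRA contribution: $4,291.54 × 0.09 = $386.24
Taxable wages = $4,291.54 − $386.24 = $3,905.30
State withholding: $3,905.30 × 0.055 = $214.79
City income tax: $3,905.30 × 0.025 = $97.63
State disability insurance: $4,291.54 × 0.0175 = $75.10
OASDI: only $180,741.91 − $177,235.61 = $3,506.30 of this check is subject → $3,506.30 × 0.07 = $245.44
State unemployment insurance (employee share): $4,291.54 × 0.001 = $4.29
Vision insurance premium: $156.87
Garnishment: $4,291.54 × 0.025 = $107.29
Total deductions = $386.24 + $214.79 + $97.63 + $75.10 + $245.44 + $4.29 + $156.87 + $107.29 = $1,287.65
Net pay = $4,291.54 − $1,287.65 = $3,003.89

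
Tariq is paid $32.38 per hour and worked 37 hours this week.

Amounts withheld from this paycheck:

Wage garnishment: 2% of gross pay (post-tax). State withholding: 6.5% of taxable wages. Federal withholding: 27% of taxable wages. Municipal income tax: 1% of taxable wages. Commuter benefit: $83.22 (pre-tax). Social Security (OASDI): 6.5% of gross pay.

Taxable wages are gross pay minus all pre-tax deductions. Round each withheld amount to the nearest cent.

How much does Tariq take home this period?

Gross pay: 37 × $32.38 = $1,198.06
Commuter benefit: $83.22
Taxable wages = $1,198.06 − $83.22 = $1,114.84
Federal withholding: $1,114.84 × 0.27 = $301.01
Municipal income tax: $1,114.84 × 0.01 = $11.15
State withholding: $1,114.84 × 0.065 = $72.46
Social Security (OASDI): $1,198.06 × 0.065 = $77.87
Wage garnishment: $1,198.06 × 0.02 = $23.96
Total deductions = $83.22 + $301.01 + $11.15 + $72.46 + $77.87 + $23.96 = $569.67
Net pay = $1,198.06 − $569.67 = $628.39

$628.39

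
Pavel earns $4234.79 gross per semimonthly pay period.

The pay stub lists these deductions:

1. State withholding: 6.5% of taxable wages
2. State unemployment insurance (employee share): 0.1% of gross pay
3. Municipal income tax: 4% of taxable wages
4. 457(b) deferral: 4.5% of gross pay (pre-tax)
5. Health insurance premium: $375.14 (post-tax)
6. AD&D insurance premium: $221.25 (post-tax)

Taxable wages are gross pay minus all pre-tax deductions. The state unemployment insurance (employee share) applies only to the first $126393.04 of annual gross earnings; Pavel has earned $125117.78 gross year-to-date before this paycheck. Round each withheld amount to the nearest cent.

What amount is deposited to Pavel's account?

457(b) deferral: $4234.79 × 0.045 = $190.57
Taxable wages = $4234.79 − $190.57 = $4044.22
Municipal income tax: $4044.22 × 0.04 = $161.77
State withholding: $4044.22 × 0.065 = $262.87
State unemployment insurance (employee share): only $126393.04 − $125117.78 = $1275.26 of this check is subject → $1275.26 × 0.001 = $1.28
AD&D insurance premium: $221.25
Health insurance premium: $375.14
Total deductions = $190.57 + $161.77 + $262.87 + $1.28 + $221.25 + $375.14 = $1212.88
Net pay = $4234.79 − $1212.88 = $3021.91

$3021.91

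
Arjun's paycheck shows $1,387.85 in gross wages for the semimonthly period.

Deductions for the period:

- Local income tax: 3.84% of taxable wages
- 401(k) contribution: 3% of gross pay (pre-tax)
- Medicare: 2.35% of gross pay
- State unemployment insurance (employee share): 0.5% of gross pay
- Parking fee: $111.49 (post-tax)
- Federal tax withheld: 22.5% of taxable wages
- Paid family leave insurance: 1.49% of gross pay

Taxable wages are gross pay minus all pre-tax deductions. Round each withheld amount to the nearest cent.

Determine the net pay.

401(k) contribution: $1,387.85 × 0.03 = $41.64
Taxable wages = $1,387.85 − $41.64 = $1,346.21
Local income tax: $1,346.21 × 0.0384 = $51.69
Federal tax withheld: $1,346.21 × 0.225 = $302.90
State unemployment insurance (employee share): $1,387.85 × 0.005 = $6.94
Paid family leave insurance: $1,387.85 × 0.0149 = $20.68
Medicare: $1,387.85 × 0.0235 = $32.61
Parking fee: $111.49
Total deductions = $41.64 + $51.69 + $302.90 + $6.94 + $20.68 + $32.61 + $111.49 = $567.95
Net pay = $1,387.85 − $567.95 = $819.90

$819.90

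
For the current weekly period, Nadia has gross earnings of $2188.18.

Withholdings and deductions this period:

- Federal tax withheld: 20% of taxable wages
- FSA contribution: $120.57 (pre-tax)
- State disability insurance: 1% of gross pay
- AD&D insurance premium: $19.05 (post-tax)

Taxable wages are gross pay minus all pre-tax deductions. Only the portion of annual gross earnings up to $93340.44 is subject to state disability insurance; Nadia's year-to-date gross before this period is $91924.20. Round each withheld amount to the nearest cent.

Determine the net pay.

$1620.88

FSA contribution: $120.57
Taxable wages = $2188.18 − $120.57 = $2067.61
Federal tax withheld: $2067.61 × 0.2 = $413.52
State disability insurance: only $93340.44 − $91924.20 = $1416.24 of this check is subject → $1416.24 × 0.01 = $14.16
AD&D insurance premium: $19.05
Total deductions = $120.57 + $413.52 + $14.16 + $19.05 = $567.30
Net pay = $2188.18 − $567.30 = $1620.88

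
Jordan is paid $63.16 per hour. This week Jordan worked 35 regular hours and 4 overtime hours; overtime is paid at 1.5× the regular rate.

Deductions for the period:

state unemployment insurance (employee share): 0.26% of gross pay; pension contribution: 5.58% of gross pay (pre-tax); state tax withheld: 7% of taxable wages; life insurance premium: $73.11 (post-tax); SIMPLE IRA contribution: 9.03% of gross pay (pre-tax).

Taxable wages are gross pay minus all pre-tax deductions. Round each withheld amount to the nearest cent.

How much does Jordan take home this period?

$1,976.59

Regular pay: 35 × $63.16 = $2,210.60
Overtime pay: 4 × $63.16 × 1.5 = $378.96
Gross pay = $2,210.60 + $378.96 = $2,589.56
Pension contribution: $2,589.56 × 0.0558 = $144.50
SIMPLE IRA contribution: $2,589.56 × 0.0903 = $233.84
Pre-tax total = $144.50 + $233.84 = $378.34
Taxable wages = $2,589.56 − $378.34 = $2,211.22
State tax withheld: $2,211.22 × 0.07 = $154.79
State unemployment insurance (employee share): $2,589.56 × 0.0026 = $6.73
Life insurance premium: $73.11
Total deductions = $144.50 + $233.84 + $154.79 + $6.73 + $73.11 = $612.97
Net pay = $2,589.56 − $612.97 = $1,976.59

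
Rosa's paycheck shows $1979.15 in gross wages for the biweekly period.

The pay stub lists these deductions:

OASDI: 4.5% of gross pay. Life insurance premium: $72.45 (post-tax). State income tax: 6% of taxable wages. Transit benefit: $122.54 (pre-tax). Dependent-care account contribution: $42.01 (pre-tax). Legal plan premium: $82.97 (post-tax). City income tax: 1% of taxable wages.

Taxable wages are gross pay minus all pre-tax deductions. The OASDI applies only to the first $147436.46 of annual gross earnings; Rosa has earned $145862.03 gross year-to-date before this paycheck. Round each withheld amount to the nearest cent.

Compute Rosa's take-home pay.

Dependent-care account contribution: $42.01
Transit benefit: $122.54
Pre-tax total = $42.01 + $122.54 = $164.55
Taxable wages = $1979.15 − $164.55 = $1814.60
State income tax: $1814.60 × 0.06 = $108.88
City income tax: $1814.60 × 0.01 = $18.15
OASDI: only $147436.46 − $145862.03 = $1574.43 of this check is subject → $1574.43 × 0.045 = $70.85
Legal plan premium: $82.97
Life insurance premium: $72.45
Total deductions = $42.01 + $122.54 + $108.88 + $18.15 + $70.85 + $82.97 + $72.45 = $517.85
Net pay = $1979.15 − $517.85 = $1461.30

$1461.30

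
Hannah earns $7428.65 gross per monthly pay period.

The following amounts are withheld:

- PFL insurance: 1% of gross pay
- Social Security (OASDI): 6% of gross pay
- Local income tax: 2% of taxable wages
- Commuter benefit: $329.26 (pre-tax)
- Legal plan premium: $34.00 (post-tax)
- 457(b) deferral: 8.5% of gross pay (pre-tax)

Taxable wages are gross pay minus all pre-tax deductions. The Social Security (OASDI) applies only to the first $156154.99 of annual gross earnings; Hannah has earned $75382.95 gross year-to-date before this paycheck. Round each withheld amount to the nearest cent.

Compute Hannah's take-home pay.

457(b) deferral: $7428.65 × 0.085 = $631.44
Commuter benefit: $329.26
Pre-tax total = $631.44 + $329.26 = $960.70
Taxable wages = $7428.65 − $960.70 = $6467.95
Local income tax: $6467.95 × 0.02 = $129.36
Social Security (OASDI): cap not yet reached, full $7428.65 is subject → $7428.65 × 0.06 = $445.72
PFL insurance: $7428.65 × 0.01 = $74.29
Legal plan premium: $34.00
Total deductions = $631.44 + $329.26 + $129.36 + $445.72 + $74.29 + $34.00 = $1644.07
Net pay = $7428.65 − $1644.07 = $5784.58

$5784.58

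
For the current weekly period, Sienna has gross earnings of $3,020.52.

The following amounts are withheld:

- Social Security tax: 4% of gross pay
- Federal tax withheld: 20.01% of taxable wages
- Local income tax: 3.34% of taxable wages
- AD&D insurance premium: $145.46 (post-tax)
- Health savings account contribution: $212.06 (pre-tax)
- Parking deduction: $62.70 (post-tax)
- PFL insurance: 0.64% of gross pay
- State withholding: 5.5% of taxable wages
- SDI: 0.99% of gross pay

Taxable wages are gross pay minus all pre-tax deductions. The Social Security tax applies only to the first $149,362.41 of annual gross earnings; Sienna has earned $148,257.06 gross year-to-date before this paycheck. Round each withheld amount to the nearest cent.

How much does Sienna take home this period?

Health savings account contribution: $212.06
Taxable wages = $3,020.52 − $212.06 = $2,808.46
Local income tax: $2,808.46 × 0.0334 = $93.80
Federal tax withheld: $2,808.46 × 0.2001 = $561.97
State withholding: $2,808.46 × 0.055 = $154.47
PFL insurance: $3,020.52 × 0.0064 = $19.33
Social Security tax: only $149,362.41 − $148,257.06 = $1,105.35 of this check is subject → $1,105.35 × 0.04 = $44.21
SDI: $3,020.52 × 0.0099 = $29.90
AD&D insurance premium: $145.46
Parking deduction: $62.70
Total deductions = $212.06 + $93.80 + $561.97 + $154.47 + $19.33 + $44.21 + $29.90 + $145.46 + $62.70 = $1,323.90
Net pay = $3,020.52 − $1,323.90 = $1,696.62

$1,696.62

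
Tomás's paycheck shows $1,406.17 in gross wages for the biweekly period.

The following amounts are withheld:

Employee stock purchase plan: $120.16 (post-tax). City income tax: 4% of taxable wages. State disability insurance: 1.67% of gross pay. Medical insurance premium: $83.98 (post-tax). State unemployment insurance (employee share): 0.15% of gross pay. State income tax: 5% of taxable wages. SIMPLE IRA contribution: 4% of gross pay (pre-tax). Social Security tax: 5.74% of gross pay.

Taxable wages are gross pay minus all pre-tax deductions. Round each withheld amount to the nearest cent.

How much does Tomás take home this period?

SIMPLE IRA contribution: $1,406.17 × 0.04 = $56.25
Taxable wages = $1,406.17 − $56.25 = $1,349.92
State income tax: $1,349.92 × 0.05 = $67.50
City income tax: $1,349.92 × 0.04 = $54.00
Social Security tax: $1,406.17 × 0.0574 = $80.71
State disability insurance: $1,406.17 × 0.0167 = $23.48
State unemployment insurance (employee share): $1,406.17 × 0.0015 = $2.11
Employee stock purchase plan: $120.16
Medical insurance premium: $83.98
Total deductions = $56.25 + $67.50 + $54.00 + $80.71 + $23.48 + $2.11 + $120.16 + $83.98 = $488.19
Net pay = $1,406.17 − $488.19 = $917.98

$917.98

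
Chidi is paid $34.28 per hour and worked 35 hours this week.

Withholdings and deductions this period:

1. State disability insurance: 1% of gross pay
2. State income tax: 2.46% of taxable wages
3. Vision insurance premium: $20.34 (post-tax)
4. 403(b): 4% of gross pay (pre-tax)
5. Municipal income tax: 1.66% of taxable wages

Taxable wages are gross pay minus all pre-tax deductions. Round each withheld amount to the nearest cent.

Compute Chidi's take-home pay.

Gross pay: 35 × $34.28 = $1,199.80
403(b): $1,199.80 × 0.04 = $47.99
Taxable wages = $1,199.80 − $47.99 = $1,151.81
Municipal income tax: $1,151.81 × 0.0166 = $19.12
State income tax: $1,151.81 × 0.0246 = $28.33
State disability insurance: $1,199.80 × 0.01 = $12.00
Vision insurance premium: $20.34
Total deductions = $47.99 + $19.12 + $28.33 + $12.00 + $20.34 = $127.78
Net pay = $1,199.80 − $127.78 = $1,072.02

$1,072.02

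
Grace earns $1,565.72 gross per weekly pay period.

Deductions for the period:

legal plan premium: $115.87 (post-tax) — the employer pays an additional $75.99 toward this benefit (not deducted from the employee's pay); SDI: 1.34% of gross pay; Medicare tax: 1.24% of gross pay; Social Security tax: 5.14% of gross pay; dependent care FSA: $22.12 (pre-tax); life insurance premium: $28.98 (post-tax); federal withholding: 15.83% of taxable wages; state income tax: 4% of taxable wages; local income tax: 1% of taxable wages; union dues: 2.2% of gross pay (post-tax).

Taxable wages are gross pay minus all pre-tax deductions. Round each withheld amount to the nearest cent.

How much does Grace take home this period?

Dependent care FSA: $22.12
Taxable wages = $1,565.72 − $22.12 = $1,543.60
State income tax: $1,543.60 × 0.04 = $61.74
Local income tax: $1,543.60 × 0.01 = $15.44
Federal withholding: $1,543.60 × 0.1583 = $244.35
SDI: $1,565.72 × 0.0134 = $20.98
Medicare tax: $1,565.72 × 0.0124 = $19.41
Social Security tax: $1,565.72 × 0.0514 = $80.48
Union dues: $1,565.72 × 0.022 = $34.45
Life insurance premium: $28.98
Legal plan premium: $115.87
(Employer's $75.99 toward legal plan premium is not withheld from the employee.)
Total deductions = $22.12 + $61.74 + $15.44 + $244.35 + $20.98 + $19.41 + $80.48 + $34.45 + $28.98 + $115.87 = $643.82
Net pay = $1,565.72 − $643.82 = $921.90

$921.90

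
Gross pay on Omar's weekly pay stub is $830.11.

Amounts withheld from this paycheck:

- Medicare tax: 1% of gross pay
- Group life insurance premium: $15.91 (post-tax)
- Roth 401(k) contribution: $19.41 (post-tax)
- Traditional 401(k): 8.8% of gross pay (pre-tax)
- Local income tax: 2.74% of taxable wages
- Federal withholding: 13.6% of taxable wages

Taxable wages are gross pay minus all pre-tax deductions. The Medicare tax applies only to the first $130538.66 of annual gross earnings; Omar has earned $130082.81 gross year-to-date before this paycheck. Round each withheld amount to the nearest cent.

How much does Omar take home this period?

$593.48

Traditional 401(k): $830.11 × 0.088 = $73.05
Taxable wages = $830.11 − $73.05 = $757.06
Local income tax: $757.06 × 0.0274 = $20.74
Federal withholding: $757.06 × 0.136 = $102.96
Medicare tax: only $130538.66 − $130082.81 = $455.85 of this check is subject → $455.85 × 0.01 = $4.56
Roth 401(k) contribution: $19.41
Group life insurance premium: $15.91
Total deductions = $73.05 + $20.74 + $102.96 + $4.56 + $19.41 + $15.91 = $236.63
Net pay = $830.11 − $236.63 = $593.48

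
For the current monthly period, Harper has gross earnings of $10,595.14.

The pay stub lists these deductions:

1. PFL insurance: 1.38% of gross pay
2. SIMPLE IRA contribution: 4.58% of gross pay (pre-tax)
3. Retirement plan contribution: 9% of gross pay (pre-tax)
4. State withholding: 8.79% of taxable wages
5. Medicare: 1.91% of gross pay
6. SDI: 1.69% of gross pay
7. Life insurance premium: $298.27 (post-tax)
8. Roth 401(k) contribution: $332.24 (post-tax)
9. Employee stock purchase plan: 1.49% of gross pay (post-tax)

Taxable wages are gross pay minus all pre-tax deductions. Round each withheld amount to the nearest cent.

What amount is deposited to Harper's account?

Retirement plan contribution: $10,595.14 × 0.09 = $953.56
SIMPLE IRA contribution: $10,595.14 × 0.0458 = $485.26
Pre-tax total = $953.56 + $485.26 = $1,438.82
Taxable wages = $10,595.14 − $1,438.82 = $9,156.32
State withholding: $9,156.32 × 0.0879 = $804.84
PFL insurance: $10,595.14 × 0.0138 = $146.21
Medicare: $10,595.14 × 0.0191 = $202.37
SDI: $10,595.14 × 0.0169 = $179.06
Roth 401(k) contribution: $332.24
Life insurance premium: $298.27
Employee stock purchase plan: $10,595.14 × 0.0149 = $157.87
Total deductions = $953.56 + $485.26 + $804.84 + $146.21 + $202.37 + $179.06 + $332.24 + $298.27 + $157.87 = $3,559.68
Net pay = $10,595.14 − $3,559.68 = $7,035.46

$7,035.46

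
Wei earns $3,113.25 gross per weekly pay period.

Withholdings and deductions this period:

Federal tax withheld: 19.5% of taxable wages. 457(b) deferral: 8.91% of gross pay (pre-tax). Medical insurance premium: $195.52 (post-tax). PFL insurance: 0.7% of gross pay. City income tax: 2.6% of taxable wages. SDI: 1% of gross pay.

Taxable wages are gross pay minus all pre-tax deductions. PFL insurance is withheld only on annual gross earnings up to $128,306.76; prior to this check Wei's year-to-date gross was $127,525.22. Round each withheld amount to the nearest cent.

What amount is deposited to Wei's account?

$1,977.02

457(b) deferral: $3,113.25 × 0.0891 = $277.39
Taxable wages = $3,113.25 − $277.39 = $2,835.86
City income tax: $2,835.86 × 0.026 = $73.73
Federal tax withheld: $2,835.86 × 0.195 = $552.99
PFL insurance: only $128,306.76 − $127,525.22 = $781.54 of this check is subject → $781.54 × 0.007 = $5.47
SDI: $3,113.25 × 0.01 = $31.13
Medical insurance premium: $195.52
Total deductions = $277.39 + $73.73 + $552.99 + $5.47 + $31.13 + $195.52 = $1,136.23
Net pay = $3,113.25 − $1,136.23 = $1,977.02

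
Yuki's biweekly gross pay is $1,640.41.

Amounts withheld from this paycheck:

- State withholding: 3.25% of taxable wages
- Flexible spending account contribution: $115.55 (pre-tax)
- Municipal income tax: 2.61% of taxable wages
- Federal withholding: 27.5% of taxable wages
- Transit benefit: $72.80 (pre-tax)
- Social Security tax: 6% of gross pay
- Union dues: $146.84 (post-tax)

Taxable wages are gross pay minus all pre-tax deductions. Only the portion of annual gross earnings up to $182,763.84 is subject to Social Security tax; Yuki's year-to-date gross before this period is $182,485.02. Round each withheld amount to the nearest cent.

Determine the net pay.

$804.08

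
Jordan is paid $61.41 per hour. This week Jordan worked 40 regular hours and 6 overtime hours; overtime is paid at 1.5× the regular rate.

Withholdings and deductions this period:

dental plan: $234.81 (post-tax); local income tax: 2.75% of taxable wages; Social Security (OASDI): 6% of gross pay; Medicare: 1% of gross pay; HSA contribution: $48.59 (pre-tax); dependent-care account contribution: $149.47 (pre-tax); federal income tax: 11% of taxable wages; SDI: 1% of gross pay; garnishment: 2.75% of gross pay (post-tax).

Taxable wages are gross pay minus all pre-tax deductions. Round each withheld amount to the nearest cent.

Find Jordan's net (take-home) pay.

Regular pay: 40 × $61.41 = $2,456.40
Overtime pay: 6 × $61.41 × 1.5 = $552.69
Gross pay = $2,456.40 + $552.69 = $3,009.09
Dependent-care account contribution: $149.47
HSA contribution: $48.59
Pre-tax total = $149.47 + $48.59 = $198.06
Taxable wages = $3,009.09 − $198.06 = $2,811.03
Federal income tax: $2,811.03 × 0.11 = $309.21
Local income tax: $2,811.03 × 0.0275 = $77.30
SDI: $3,009.09 × 0.01 = $30.09
Social Security (OASDI): $3,009.09 × 0.06 = $180.55
Medicare: $3,009.09 × 0.01 = $30.09
Dental plan: $234.81
Garnishment: $3,009.09 × 0.0275 = $82.75
Total deductions = $149.47 + $48.59 + $309.21 + $77.30 + $30.09 + $180.55 + $30.09 + $234.81 + $82.75 = $1,142.86
Net pay = $3,009.09 − $1,142.86 = $1,866.23

$1,866.23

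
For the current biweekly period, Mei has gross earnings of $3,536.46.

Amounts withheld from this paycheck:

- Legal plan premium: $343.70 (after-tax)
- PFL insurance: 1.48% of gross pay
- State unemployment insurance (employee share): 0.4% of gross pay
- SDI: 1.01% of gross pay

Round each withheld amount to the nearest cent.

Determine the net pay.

State unemployment insurance (employee share): $3,536.46 × 0.004 = $14.15
PFL insurance: $3,536.46 × 0.0148 = $52.34
SDI: $3,536.46 × 0.0101 = $35.72
Legal plan premium: $343.70
Total deductions = $14.15 + $52.34 + $35.72 + $343.70 = $445.91
Net pay = $3,536.46 − $445.91 = $3,090.55

$3,090.55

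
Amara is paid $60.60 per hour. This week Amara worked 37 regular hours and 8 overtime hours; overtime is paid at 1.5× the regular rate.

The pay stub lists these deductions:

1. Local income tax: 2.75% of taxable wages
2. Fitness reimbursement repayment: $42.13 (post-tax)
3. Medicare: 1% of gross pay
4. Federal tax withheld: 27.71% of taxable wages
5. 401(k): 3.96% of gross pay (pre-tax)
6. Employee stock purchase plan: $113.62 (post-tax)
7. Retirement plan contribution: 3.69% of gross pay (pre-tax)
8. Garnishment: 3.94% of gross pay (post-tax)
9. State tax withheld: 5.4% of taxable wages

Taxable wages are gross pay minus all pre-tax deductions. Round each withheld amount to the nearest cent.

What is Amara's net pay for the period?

$1,456.45

Regular pay: 37 × $60.60 = $2,242.20
Overtime pay: 8 × $60.60 × 1.5 = $727.20
Gross pay = $2,242.20 + $727.20 = $2,969.40
Retirement plan contribution: $2,969.40 × 0.0369 = $109.57
401(k): $2,969.40 × 0.0396 = $117.59
Pre-tax total = $109.57 + $117.59 = $227.16
Taxable wages = $2,969.40 − $227.16 = $2,742.24
Federal tax withheld: $2,742.24 × 0.2771 = $759.87
State tax withheld: $2,742.24 × 0.054 = $148.08
Local income tax: $2,742.24 × 0.0275 = $75.41
Medicare: $2,969.40 × 0.01 = $29.69
Employee stock purchase plan: $113.62
Garnishment: $2,969.40 × 0.0394 = $116.99
Fitness reimbursement repayment: $42.13
Total deductions = $109.57 + $117.59 + $759.87 + $148.08 + $75.41 + $29.69 + $113.62 + $116.99 + $42.13 = $1,512.95
Net pay = $2,969.40 − $1,512.95 = $1,456.45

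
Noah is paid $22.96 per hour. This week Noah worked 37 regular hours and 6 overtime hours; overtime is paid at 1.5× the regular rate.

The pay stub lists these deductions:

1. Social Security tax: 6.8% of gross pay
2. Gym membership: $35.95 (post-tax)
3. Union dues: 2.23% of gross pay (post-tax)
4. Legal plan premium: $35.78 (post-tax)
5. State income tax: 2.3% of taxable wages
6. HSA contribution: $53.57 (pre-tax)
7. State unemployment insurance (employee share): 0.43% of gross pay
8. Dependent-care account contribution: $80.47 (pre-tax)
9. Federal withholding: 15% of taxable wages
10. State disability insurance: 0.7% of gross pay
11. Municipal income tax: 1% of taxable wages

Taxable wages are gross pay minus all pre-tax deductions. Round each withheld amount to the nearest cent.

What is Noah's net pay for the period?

Regular pay: 37 × $22.96 = $849.52
Overtime pay: 6 × $22.96 × 1.5 = $206.64
Gross pay = $849.52 + $206.64 = $1,056.16
HSA contribution: $53.57
Dependent-care account contribution: $80.47
Pre-tax total = $53.57 + $80.47 = $134.04
Taxable wages = $1,056.16 − $134.04 = $922.12
Federal withholding: $922.12 × 0.15 = $138.32
Municipal income tax: $922.12 × 0.01 = $9.22
State income tax: $922.12 × 0.023 = $21.21
State disability insurance: $1,056.16 × 0.007 = $7.39
Social Security tax: $1,056.16 × 0.068 = $71.82
State unemployment insurance (employee share): $1,056.16 × 0.0043 = $4.54
Union dues: $1,056.16 × 0.0223 = $23.55
Gym membership: $35.95
Legal plan premium: $35.78
Total deductions = $53.57 + $80.47 + $138.32 + $9.22 + $21.21 + $7.39 + $71.82 + $4.54 + $23.55 + $35.95 + $35.78 = $481.82
Net pay = $1,056.16 − $481.82 = $574.34

$574.34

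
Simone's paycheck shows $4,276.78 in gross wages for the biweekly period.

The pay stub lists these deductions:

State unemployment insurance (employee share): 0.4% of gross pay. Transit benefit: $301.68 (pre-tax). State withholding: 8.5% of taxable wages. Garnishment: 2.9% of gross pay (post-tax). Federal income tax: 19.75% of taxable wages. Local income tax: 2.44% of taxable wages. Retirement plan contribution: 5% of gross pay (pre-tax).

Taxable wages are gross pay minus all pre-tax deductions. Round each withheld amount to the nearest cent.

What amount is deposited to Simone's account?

Retirement plan contribution: $4,276.78 × 0.05 = $213.84
Transit benefit: $301.68
Pre-tax total = $213.84 + $301.68 = $515.52
Taxable wages = $4,276.78 − $515.52 = $3,761.26
Local income tax: $3,761.26 × 0.0244 = $91.77
Federal income tax: $3,761.26 × 0.1975 = $742.85
State withholding: $3,761.26 × 0.085 = $319.71
State unemployment insurance (employee share): $4,276.78 × 0.004 = $17.11
Garnishment: $4,276.78 × 0.029 = $124.03
Total deductions = $213.84 + $301.68 + $91.77 + $742.85 + $319.71 + $17.11 + $124.03 = $1,810.99
Net pay = $4,276.78 − $1,810.99 = $2,465.79

$2,465.79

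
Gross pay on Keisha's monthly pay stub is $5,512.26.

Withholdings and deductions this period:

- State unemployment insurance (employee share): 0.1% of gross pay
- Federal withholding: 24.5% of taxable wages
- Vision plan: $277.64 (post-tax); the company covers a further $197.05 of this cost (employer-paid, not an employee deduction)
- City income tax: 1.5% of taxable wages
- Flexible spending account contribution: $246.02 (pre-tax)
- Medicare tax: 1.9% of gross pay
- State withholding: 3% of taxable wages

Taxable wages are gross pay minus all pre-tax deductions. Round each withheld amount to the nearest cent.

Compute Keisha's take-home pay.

$3,351.15

Flexible spending account contribution: $246.02
Taxable wages = $5,512.26 − $246.02 = $5,266.24
State withholding: $5,266.24 × 0.03 = $157.99
Federal withholding: $5,266.24 × 0.245 = $1,290.23
City income tax: $5,266.24 × 0.015 = $78.99
State unemployment insurance (employee share): $5,512.26 × 0.001 = $5.51
Medicare tax: $5,512.26 × 0.019 = $104.73
Vision plan: $277.64
(Employer's $197.05 toward vision plan is not withheld from the employee.)
Total deductions = $246.02 + $157.99 + $1,290.23 + $78.99 + $5.51 + $104.73 + $277.64 = $2,161.11
Net pay = $5,512.26 − $2,161.11 = $3,351.15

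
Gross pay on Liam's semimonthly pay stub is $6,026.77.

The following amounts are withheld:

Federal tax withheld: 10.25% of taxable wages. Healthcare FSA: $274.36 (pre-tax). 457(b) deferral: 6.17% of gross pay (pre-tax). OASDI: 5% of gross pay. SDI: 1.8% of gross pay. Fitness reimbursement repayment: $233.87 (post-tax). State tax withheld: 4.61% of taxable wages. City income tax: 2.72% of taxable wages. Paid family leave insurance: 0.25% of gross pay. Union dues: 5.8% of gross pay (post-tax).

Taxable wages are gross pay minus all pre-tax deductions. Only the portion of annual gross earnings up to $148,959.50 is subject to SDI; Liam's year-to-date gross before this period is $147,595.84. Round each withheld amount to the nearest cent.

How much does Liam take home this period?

$3,510.28

Healthcare FSA: $274.36
457(b) deferral: $6,026.77 × 0.0617 = $371.85
Pre-tax total = $274.36 + $371.85 = $646.21
Taxable wages = $6,026.77 − $646.21 = $5,380.56
Federal tax withheld: $5,380.56 × 0.1025 = $551.51
City income tax: $5,380.56 × 0.0272 = $146.35
State tax withheld: $5,380.56 × 0.0461 = $248.04
SDI: only $148,959.50 − $147,595.84 = $1,363.66 of this check is subject → $1,363.66 × 0.018 = $24.55
OASDI: $6,026.77 × 0.05 = $301.34
Paid family leave insurance: $6,026.77 × 0.0025 = $15.07
Fitness reimbursement repayment: $233.87
Union dues: $6,026.77 × 0.058 = $349.55
Total deductions = $274.36 + $371.85 + $551.51 + $146.35 + $248.04 + $24.55 + $301.34 + $15.07 + $233.87 + $349.55 = $2,516.49
Net pay = $6,026.77 − $2,516.49 = $3,510.28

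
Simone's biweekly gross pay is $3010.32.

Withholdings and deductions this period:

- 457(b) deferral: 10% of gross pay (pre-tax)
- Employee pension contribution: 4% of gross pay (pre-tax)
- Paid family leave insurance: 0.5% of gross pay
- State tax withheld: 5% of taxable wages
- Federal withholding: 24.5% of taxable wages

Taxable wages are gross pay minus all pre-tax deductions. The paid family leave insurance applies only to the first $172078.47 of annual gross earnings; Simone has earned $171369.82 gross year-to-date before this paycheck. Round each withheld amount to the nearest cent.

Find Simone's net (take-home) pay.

457(b) deferral: $3010.32 × 0.1 = $301.03
Employee pension contribution: $3010.32 × 0.04 = $120.41
Pre-tax total = $301.03 + $120.41 = $421.44
Taxable wages = $3010.32 − $421.44 = $2588.88
State tax withheld: $2588.88 × 0.05 = $129.44
Federal withholding: $2588.88 × 0.245 = $634.28
Paid family leave insurance: only $172078.47 − $171369.82 = $708.65 of this check is subject → $708.65 × 0.005 = $3.54
Total deductions = $301.03 + $120.41 + $129.44 + $634.28 + $3.54 = $1188.70
Net pay = $3010.32 − $1188.70 = $1821.62

$1821.62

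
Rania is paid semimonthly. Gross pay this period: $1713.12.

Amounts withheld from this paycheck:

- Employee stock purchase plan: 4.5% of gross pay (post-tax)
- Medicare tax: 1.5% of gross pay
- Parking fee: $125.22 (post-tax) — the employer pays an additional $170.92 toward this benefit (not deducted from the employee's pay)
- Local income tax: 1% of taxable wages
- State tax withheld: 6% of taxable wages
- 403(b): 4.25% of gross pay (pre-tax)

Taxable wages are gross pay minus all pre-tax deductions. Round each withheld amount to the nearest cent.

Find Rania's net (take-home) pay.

$1297.48

403(b): $1713.12 × 0.0425 = $72.81
Taxable wages = $1713.12 − $72.81 = $1640.31
Local income tax: $1640.31 × 0.01 = $16.40
State tax withheld: $1640.31 × 0.06 = $98.42
Medicare tax: $1713.12 × 0.015 = $25.70
Employee stock purchase plan: $1713.12 × 0.045 = $77.09
Parking fee: $125.22
(Employer's $170.92 toward parking fee is not withheld from the employee.)
Total deductions = $72.81 + $16.40 + $98.42 + $25.70 + $77.09 + $125.22 = $415.64
Net pay = $1713.12 − $415.64 = $1297.48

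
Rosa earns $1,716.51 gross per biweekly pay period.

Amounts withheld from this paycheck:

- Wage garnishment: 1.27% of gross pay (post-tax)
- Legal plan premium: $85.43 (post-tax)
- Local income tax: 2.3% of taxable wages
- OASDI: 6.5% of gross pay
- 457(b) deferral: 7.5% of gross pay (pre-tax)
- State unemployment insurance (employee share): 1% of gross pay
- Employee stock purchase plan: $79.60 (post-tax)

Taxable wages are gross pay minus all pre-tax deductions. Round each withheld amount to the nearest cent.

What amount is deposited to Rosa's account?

$1,235.68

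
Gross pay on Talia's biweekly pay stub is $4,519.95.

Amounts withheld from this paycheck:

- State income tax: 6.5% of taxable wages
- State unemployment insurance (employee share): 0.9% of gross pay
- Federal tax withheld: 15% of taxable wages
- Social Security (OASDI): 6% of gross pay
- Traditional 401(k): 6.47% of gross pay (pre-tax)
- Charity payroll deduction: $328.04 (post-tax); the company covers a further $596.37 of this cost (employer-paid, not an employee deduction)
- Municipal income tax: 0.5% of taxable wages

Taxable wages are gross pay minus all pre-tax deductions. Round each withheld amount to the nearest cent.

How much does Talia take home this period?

Traditional 401(k): $4,519.95 × 0.0647 = $292.44
Taxable wages = $4,519.95 − $292.44 = $4,227.51
State income tax: $4,227.51 × 0.065 = $274.79
Federal tax withheld: $4,227.51 × 0.15 = $634.13
Municipal income tax: $4,227.51 × 0.005 = $21.14
Social Security (OASDI): $4,519.95 × 0.06 = $271.20
State unemployment insurance (employee share): $4,519.95 × 0.009 = $40.68
Charity payroll deduction: $328.04
(Employer's $596.37 toward charity payroll deduction is not withheld from the employee.)
Total deductions = $292.44 + $274.79 + $634.13 + $21.14 + $271.20 + $40.68 + $328.04 = $1,862.42
Net pay = $4,519.95 − $1,862.42 = $2,657.53

$2,657.53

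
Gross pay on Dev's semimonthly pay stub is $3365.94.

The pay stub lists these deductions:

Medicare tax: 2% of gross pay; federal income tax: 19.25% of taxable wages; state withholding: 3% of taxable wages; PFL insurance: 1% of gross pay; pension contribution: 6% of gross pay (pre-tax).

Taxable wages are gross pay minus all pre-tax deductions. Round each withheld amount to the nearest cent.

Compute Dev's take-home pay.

$2359.01

Pension contribution: $3365.94 × 0.06 = $201.96
Taxable wages = $3365.94 − $201.96 = $3163.98
Federal income tax: $3163.98 × 0.1925 = $609.07
State withholding: $3163.98 × 0.03 = $94.92
Medicare tax: $3365.94 × 0.02 = $67.32
PFL insurance: $3365.94 × 0.01 = $33.66
Total deductions = $201.96 + $609.07 + $94.92 + $67.32 + $33.66 = $1006.93
Net pay = $3365.94 − $1006.93 = $2359.01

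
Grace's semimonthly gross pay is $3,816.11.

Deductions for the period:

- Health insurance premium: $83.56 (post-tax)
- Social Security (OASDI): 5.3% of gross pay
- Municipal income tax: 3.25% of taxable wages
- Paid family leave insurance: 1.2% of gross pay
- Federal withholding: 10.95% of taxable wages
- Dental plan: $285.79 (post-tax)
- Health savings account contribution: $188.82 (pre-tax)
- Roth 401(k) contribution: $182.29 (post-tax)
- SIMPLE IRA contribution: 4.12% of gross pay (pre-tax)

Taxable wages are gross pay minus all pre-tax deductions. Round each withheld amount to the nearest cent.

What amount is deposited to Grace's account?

$2,177.64

SIMPLE IRA contribution: $3,816.11 × 0.0412 = $157.22
Health savings account contribution: $188.82
Pre-tax total = $157.22 + $188.82 = $346.04
Taxable wages = $3,816.11 − $346.04 = $3,470.07
Federal withholding: $3,470.07 × 0.1095 = $379.97
Municipal income tax: $3,470.07 × 0.0325 = $112.78
Social Security (OASDI): $3,816.11 × 0.053 = $202.25
Paid family leave insurance: $3,816.11 × 0.012 = $45.79
Dental plan: $285.79
Roth 401(k) contribution: $182.29
Health insurance premium: $83.56
Total deductions = $157.22 + $188.82 + $379.97 + $112.78 + $202.25 + $45.79 + $285.79 + $182.29 + $83.56 = $1,638.47
Net pay = $3,816.11 − $1,638.47 = $2,177.64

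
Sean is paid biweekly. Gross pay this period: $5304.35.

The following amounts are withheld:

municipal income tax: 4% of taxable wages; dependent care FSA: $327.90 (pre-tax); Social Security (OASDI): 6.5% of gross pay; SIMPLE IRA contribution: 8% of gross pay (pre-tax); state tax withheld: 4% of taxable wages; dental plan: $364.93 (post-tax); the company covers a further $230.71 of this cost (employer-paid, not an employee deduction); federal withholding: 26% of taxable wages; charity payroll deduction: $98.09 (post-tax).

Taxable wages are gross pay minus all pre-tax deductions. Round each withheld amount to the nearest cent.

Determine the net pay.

SIMPLE IRA contribution: $5304.35 × 0.08 = $424.35
Dependent care FSA: $327.90
Pre-tax total = $424.35 + $327.90 = $752.25
Taxable wages = $5304.35 − $752.25 = $4552.10
Municipal income tax: $4552.10 × 0.04 = $182.08
State tax withheld: $4552.10 × 0.04 = $182.08
Federal withholding: $4552.10 × 0.26 = $1183.55
Social Security (OASDI): $5304.35 × 0.065 = $344.78
Charity payroll deduction: $98.09
Dental plan: $364.93
(Employer's $230.71 toward dental plan is not withheld from the employee.)
Total deductions = $424.35 + $327.90 + $182.08 + $182.08 + $1183.55 + $344.78 + $98.09 + $364.93 = $3107.76
Net pay = $5304.35 − $3107.76 = $2196.59

$2196.59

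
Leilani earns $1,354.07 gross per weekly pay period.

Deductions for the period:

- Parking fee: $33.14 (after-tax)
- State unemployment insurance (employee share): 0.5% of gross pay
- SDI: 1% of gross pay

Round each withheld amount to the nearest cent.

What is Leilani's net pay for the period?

SDI: $1,354.07 × 0.01 = $13.54
State unemployment insurance (employee share): $1,354.07 × 0.005 = $6.77
Parking fee: $33.14
Total deductions = $13.54 + $6.77 + $33.14 = $53.45
Net pay = $1,354.07 − $53.45 = $1,300.62

$1,300.62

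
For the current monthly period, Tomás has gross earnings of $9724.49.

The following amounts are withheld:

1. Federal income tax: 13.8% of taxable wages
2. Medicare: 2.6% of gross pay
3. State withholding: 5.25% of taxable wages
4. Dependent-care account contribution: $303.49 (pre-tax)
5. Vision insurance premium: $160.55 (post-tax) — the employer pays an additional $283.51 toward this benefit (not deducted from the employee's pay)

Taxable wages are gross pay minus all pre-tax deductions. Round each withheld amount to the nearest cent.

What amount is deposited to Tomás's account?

Dependent-care account contribution: $303.49
Taxable wages = $9724.49 − $303.49 = $9421.00
State withholding: $9421.00 × 0.0525 = $494.60
Federal income tax: $9421.00 × 0.138 = $1300.10
Medicare: $9724.49 × 0.026 = $252.84
Vision insurance premium: $160.55
(Employer's $283.51 toward vision insurance premium is not withheld from the employee.)
Total deductions = $303.49 + $494.60 + $1300.10 + $252.84 + $160.55 = $2511.58
Net pay = $9724.49 − $2511.58 = $7212.91

$7212.91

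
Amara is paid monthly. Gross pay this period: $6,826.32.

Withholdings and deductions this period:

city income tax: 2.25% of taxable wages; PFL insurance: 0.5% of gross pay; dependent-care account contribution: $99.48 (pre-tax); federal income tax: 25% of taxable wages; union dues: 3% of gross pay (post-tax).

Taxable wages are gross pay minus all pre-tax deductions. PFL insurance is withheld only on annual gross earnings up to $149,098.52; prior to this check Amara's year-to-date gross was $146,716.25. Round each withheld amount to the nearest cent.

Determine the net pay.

$4,677.08

Dependent-care account contribution: $99.48
Taxable wages = $6,826.32 − $99.48 = $6,726.84
Federal income tax: $6,726.84 × 0.25 = $1,681.71
City income tax: $6,726.84 × 0.0225 = $151.35
PFL insurance: only $149,098.52 − $146,716.25 = $2,382.27 of this check is subject → $2,382.27 × 0.005 = $11.91
Union dues: $6,826.32 × 0.03 = $204.79
Total deductions = $99.48 + $1,681.71 + $151.35 + $11.91 + $204.79 = $2,149.24
Net pay = $6,826.32 − $2,149.24 = $4,677.08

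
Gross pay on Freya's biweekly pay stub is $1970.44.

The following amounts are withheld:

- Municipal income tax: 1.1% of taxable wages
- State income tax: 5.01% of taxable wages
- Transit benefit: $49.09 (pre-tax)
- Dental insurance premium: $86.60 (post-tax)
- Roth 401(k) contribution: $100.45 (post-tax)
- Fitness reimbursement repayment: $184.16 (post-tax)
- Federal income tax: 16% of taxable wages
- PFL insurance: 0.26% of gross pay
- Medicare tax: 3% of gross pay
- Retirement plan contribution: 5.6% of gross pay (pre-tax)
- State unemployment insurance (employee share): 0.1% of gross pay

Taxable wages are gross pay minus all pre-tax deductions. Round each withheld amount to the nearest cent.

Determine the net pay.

$973.19

Transit benefit: $49.09
Retirement plan contribution: $1970.44 × 0.056 = $110.34
Pre-tax total = $49.09 + $110.34 = $159.43
Taxable wages = $1970.44 − $159.43 = $1811.01
Federal income tax: $1811.01 × 0.16 = $289.76
Municipal income tax: $1811.01 × 0.011 = $19.92
State income tax: $1811.01 × 0.0501 = $90.73
State unemployment insurance (employee share): $1970.44 × 0.001 = $1.97
PFL insurance: $1970.44 × 0.0026 = $5.12
Medicare tax: $1970.44 × 0.03 = $59.11
Roth 401(k) contribution: $100.45
Fitness reimbursement repayment: $184.16
Dental insurance premium: $86.60
Total deductions = $49.09 + $110.34 + $289.76 + $19.92 + $90.73 + $1.97 + $5.12 + $59.11 + $100.45 + $184.16 + $86.60 = $997.25
Net pay = $1970.44 − $997.25 = $973.19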